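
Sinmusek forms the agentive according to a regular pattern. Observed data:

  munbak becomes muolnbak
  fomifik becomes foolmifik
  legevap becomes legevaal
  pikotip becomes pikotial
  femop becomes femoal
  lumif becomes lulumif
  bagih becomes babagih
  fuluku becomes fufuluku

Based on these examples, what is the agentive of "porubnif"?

"porubnif" ends in -f. The one such stem in the data (lumif → lulumif) repeats the first consonant+vowel as a prefix (as do bagih, fuluku), so the same rule applies.
The other patterns: stems ending in -k insert -ol- after the first vowel; stems ending in -p drop the final letter and add -al.
So porubnif → poporubnif.

poporubnif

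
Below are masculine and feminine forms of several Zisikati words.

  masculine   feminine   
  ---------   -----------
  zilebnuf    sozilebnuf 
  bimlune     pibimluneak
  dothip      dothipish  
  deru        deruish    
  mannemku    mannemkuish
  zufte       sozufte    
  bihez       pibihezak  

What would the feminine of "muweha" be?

zufte and bimlune both end in -e yet inflect differently (sozufte, pibimluneak), so the final letter is not what conditions the rule; the first letter is.
"muweha" begins with m-. The one such stem in the data (mannemku → mannemkuish) adds -ish, so the same rule applies.
So muweha → muwehaish.

muwehaish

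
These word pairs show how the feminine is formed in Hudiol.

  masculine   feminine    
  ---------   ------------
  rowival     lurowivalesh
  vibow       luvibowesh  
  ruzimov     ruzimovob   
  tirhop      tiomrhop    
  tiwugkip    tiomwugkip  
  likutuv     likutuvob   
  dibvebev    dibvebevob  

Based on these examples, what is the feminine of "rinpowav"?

tirhop and ruzimov both have last vowel 'o' yet inflect differently (tiomrhop, ruzimovob), so the last vowel is not what conditions the rule; the final letter is.
"rinpowav" ends in -v. The stems ending in -v (likutuv → likutuvob, dibvebev → dibvebevob, ruzimov → ruzimovob) add -ob.
The other patterns: stems ending in -p insert -om- after the first vowel; stems ending in -l or -w add lu- … -esh around the stem.
So rinpowav → rinpowavob.

rinpowavob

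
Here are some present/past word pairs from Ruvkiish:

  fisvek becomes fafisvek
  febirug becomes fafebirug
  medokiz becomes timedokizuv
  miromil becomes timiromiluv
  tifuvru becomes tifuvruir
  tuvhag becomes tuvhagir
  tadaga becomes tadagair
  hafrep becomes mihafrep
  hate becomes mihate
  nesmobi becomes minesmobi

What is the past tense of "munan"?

timunanuv

"munan" begins with m-. The stems beginning with m- (medokiz → timedokizuv, miromil → timiromiluv) add ti- … -uv around the stem.
So munan → timunanuv.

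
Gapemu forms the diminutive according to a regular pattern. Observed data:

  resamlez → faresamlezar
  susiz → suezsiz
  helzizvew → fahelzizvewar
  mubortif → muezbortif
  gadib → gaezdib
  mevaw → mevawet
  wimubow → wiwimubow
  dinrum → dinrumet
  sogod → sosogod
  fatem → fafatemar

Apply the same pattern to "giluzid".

giezluzid

dinrum and fatem both end in -m yet inflect differently (dinrumet, fafatemar), so the final letter is not what conditions the rule; the last vowel is.
"giluzid" has last vowel 'i'. The stems whose last vowel is 'i' (gadib → gaezdib, susiz → suezsiz, mubortif → muezbortif) insert -ez- after the first vowel.
So giluzid → giezluzid.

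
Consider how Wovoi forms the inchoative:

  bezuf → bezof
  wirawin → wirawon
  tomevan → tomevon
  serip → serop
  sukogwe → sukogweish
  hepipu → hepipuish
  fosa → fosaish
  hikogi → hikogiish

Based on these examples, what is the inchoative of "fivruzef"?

fivruzof

"fivruzef" ends in a consonant. The stems ending in a consonant (bezuf → bezof, wirawin → wirawon, tomevan → tomevon) change the last vowel to 'o'.
The other pattern: stems ending in a vowel add -ish.
So fivruzef → fivruzof.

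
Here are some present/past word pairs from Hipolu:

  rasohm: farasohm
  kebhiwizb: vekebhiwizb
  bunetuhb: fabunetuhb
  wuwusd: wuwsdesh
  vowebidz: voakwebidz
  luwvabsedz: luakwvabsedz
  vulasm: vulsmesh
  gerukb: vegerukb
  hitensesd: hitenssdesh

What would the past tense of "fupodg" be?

vulasm and rasohm both end in -m yet inflect differently (vulsmesh, farasohm), so the final letter is not what conditions the rule; the second-to-last letter is.
"fupodg" has second-to-last letter 'd'. The stems whose second-to-last letter is 'd' (vowebidz → voakwebidz, luwvabsedz → luakwvabsedz) insert -ak- after the first vowel.
The other patterns: stems whose second-to-last letter is 's' delete the last vowel and add -esh; stems whose second-to-last letter is 'h' add the prefix fa-; stems whose second-to-last letter is 'k' or 'z' add the prefix ve-.
So fupodg → fuakpodg.

fuakpodg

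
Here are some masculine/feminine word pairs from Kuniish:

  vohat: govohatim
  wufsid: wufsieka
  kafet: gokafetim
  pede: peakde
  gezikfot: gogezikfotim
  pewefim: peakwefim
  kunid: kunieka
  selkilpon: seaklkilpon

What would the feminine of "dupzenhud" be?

kafet and pede both have last vowel 'e' yet inflect differently (gokafetim, peakde), so the last vowel is not what conditions the rule; the final letter is.
"dupzenhud" ends in -d. The stems ending in -d (kunid → kunieka, wufsid → wufsieka) drop the final letter and add -eka.
The other patterns: stems ending in -t add go- … -im around the stem; stems ending in -e, -m or -n insert -ak- after the first vowel.
So dupzenhud → dupzenhueka.

dupzenhueka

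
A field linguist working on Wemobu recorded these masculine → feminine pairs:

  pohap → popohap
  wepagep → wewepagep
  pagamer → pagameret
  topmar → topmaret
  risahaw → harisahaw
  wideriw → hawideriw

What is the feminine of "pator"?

wepagep and pagamer both have last vowel 'e' yet inflect differently (wewepagep, pagameret), so the last vowel is not what conditions the rule; the final letter is.
"pator" ends in -r. The stems ending in -r (pagamer → pagameret, topmar → topmaret) add -et.
The other patterns: stems ending in -p repeat the first consonant+vowel as a prefix; stems ending in -w add the prefix ha-.
So pator → patoret.

patoret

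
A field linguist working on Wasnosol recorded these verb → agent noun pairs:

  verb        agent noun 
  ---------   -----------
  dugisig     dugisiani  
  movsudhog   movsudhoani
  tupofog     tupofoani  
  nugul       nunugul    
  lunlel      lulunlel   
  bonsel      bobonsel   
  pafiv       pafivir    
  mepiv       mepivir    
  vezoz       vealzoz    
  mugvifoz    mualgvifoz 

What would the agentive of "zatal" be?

dugisig and pafiv both have last vowel 'i' yet inflect differently (dugisiani, pafivir), so the last vowel is not what conditions the rule; the final letter is.
"zatal" ends in -l. The stems ending in -l (nugul → nunugul, lunlel → lulunlel, bonsel → bobonsel) repeat the first consonant+vowel as a prefix.
The other patterns: stems ending in -g drop the final letter and add -ani; stems ending in -v add -ir; stems ending in -z insert -al- after the first vowel.
So zatal → zazatal.

zazatal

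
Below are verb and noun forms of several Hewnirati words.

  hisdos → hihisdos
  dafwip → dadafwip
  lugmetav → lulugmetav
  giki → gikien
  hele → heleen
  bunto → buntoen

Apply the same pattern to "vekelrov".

"vekelrov" ends in a consonant. The stems ending in a consonant (hisdos → hihisdos, dafwip → dadafwip, lugmetav → lulugmetav) repeat the first consonant+vowel as a prefix.
The other pattern: stems ending in a vowel add -en.
So vekelrov → vevekelrov.

vevekelrov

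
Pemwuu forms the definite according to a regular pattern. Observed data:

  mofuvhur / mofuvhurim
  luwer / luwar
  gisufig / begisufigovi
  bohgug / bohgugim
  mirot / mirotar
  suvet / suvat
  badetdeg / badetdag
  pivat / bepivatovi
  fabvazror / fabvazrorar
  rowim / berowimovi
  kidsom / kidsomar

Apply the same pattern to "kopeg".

kopag

"kopeg" has last vowel 'e'. The stems whose last vowel is 'e' (luwer → luwar, badetdeg → badetdag, suvet → suvat) change the last vowel to 'a'.
The other patterns: stems whose last vowel is 'u' add -im; stems whose last vowel is 'o' add -ar; stems whose last vowel is 'a' or 'i' add be- … -ovi around the stem.
So kopeg → kopag.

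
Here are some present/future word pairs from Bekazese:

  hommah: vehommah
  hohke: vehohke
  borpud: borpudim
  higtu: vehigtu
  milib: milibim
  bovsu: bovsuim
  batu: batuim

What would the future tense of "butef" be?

butefim

"butef" begins with b-. The stems beginning with b- (borpud → borpudim, bovsu → bovsuim, batu → batuim) add -im.
So butef → butefim.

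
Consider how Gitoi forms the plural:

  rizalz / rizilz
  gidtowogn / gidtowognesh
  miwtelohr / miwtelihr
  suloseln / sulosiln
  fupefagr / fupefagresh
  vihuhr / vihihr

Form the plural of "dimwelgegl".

dimwelgeglesh

"dimwelgegl" has second-to-last letter 'g'. The stems whose second-to-last letter is 'g' (fupefagr → fupefagresh, gidtowogn → gidtowognesh) add -esh.
The other pattern: stems whose second-to-last letter is 'h' or 'l' change the last vowel to 'i'.
So dimwelgegl → dimwelgeglesh.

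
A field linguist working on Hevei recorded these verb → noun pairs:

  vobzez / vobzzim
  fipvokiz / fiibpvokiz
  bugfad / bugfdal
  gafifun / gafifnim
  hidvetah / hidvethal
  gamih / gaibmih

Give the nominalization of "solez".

gamih and hidvetah both end in -h yet inflect differently (gaibmih, hidvethal), so the final letter is not what conditions the rule; the last vowel is.
"solez" has last vowel 'e'. The one such stem in the data (vobzez → vobzzim) deletes the last vowel and adds -im (as does gafifun), so the same rule applies.
The other patterns: stems whose last vowel is 'i' insert -ib- after the first vowel; stems whose last vowel is 'a' delete the last vowel and add -al.
So solez → solzim.

solzim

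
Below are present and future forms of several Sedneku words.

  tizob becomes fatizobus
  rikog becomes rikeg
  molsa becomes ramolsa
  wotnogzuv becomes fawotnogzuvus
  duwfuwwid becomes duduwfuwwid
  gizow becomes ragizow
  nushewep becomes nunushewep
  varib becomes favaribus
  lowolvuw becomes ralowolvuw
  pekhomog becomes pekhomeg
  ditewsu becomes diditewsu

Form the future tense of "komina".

rakomina

pekhomog and gizow both have last vowel 'o' yet inflect differently (pekhomeg, ragizow), so the last vowel is not what conditions the rule; the final letter is.
"komina" ends in -a. The one such stem in the data (molsa → ramolsa) adds the prefix ra-, so the same rule applies.
The other patterns: stems ending in -g change the last vowel to 'e'; stems ending in -b or -v add fa- … -us around the stem; stems ending in -d, -p or -u repeat the first consonant+vowel as a prefix.
So komina → rakomina.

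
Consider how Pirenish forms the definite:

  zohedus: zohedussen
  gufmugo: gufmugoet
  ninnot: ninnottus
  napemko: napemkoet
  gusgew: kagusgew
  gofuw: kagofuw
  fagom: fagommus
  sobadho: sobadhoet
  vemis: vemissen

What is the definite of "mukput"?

mukputtus

gofuw and zohedus both have last vowel 'u' yet inflect differently (kagofuw, zohedussen), so the last vowel is not what conditions the rule; the final letter is.
"mukput" ends in -t. The one such stem in the data (ninnot → ninnottus) doubles the final consonant and adds -us (as does fagom), so the same rule applies.
So mukput → mukputtus.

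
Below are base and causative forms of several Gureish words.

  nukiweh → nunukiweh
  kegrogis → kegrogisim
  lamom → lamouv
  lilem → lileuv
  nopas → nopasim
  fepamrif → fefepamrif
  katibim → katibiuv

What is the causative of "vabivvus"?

"vabivvus" ends in -s. The stems ending in -s (kegrogis → kegrogisim, nopas → nopasim) add -im.
The other patterns: stems ending in -m drop the final letter and add -uv; stems ending in -f or -h repeat the first consonant+vowel as a prefix.
So vabivvus → vabivvusim.

vabivvusim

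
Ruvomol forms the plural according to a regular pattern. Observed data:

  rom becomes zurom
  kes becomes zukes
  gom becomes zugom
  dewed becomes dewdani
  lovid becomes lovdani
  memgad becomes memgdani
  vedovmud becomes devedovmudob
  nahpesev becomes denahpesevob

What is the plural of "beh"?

zubeh

dewed and vedovmud both end in -d yet inflect differently (dewdani, devedovmudob), so the final letter is not what conditions the rule; the number of vowels is.
"beh" has 1 vowel. The stems with 1 vowel (rom → zurom, kes → zukes, gom → zugom) add the prefix zu-.
The other patterns: stems with 2 vowels delete the last vowel and add -ani; stems with 3 vowels add de- … -ob around the stem.
So beh → zubeh.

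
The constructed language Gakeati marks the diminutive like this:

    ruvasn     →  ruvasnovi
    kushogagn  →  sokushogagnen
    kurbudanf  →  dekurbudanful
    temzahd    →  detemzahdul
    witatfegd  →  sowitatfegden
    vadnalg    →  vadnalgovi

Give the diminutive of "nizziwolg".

kushogagn and ruvasn both end in -n yet inflect differently (sokushogagnen, ruvasnovi), so the final letter is not what conditions the rule; the second-to-last letter is.
"nizziwolg" has second-to-last letter 'l'. The one such stem in the data (vadnalg → vadnalgovi) adds -ovi, so the same rule applies.
The other patterns: stems whose second-to-last letter is 'g' add so- … -en around the stem; stems whose second-to-last letter is 'h' or 'n' add de- … -ul around the stem.
So nizziwolg → nizziwolgovi.

nizziwolgovi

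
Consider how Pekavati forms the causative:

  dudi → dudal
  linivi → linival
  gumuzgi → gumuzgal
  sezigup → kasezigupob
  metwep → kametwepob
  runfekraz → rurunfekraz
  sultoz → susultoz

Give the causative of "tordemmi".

sezigup and sultoz both begin with s- yet inflect differently (kasezigupob, susultoz), so the first letter is not what conditions the rule; the final letter is.
"tordemmi" ends in -i. The stems ending in -i (dudi → dudal, linivi → linival, gumuzgi → gumuzgal) drop the final letter and add -al.
So tordemmi → tordemmal.

tordemmal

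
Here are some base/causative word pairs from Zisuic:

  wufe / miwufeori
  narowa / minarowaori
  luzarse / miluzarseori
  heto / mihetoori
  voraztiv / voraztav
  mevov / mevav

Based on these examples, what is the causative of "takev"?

heto and mevov both have last vowel 'o' yet inflect differently (mihetoori, mevav), so the last vowel is not what conditions the rule; whether the stem ends in a vowel or a consonant is.
"takev" ends in a consonant. The stems ending in a consonant (voraztiv → voraztav, mevov → mevav) change the last vowel to 'a'.
So takev → takav.

takav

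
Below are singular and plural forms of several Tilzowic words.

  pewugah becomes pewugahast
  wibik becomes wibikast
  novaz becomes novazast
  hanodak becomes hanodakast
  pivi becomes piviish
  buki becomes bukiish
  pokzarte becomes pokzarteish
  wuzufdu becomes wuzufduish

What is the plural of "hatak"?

hatakast

wibik and pivi both have last vowel 'i' yet inflect differently (wibikast, piviish), so the last vowel is not what conditions the rule; whether the stem ends in a vowel or a consonant is.
"hatak" ends in a consonant. The stems ending in a consonant (pewugah → pewugahast, wibik → wibikast, novaz → novazast) add -ast.
So hatak → hatakast.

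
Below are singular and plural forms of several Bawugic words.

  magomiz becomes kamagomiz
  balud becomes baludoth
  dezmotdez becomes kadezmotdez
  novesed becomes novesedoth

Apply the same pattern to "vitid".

novesed and dezmotdez both have last vowel 'e' yet inflect differently (novesedoth, kadezmotdez), so the last vowel is not what conditions the rule; the final letter is.
"vitid" ends in -d. The stems ending in -d (balud → baludoth, novesed → novesedoth) add -oth.
The other pattern: stems ending in -z add the prefix ka-.
So vitid → vitidoth.

vitidoth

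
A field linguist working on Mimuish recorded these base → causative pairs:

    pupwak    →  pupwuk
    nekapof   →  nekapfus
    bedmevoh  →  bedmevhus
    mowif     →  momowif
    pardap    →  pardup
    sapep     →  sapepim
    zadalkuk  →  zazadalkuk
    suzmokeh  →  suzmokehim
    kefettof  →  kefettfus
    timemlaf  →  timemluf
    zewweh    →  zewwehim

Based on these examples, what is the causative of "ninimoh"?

pardap and sapep both end in -p yet inflect differently (pardup, sapepim), so the final letter is not what conditions the rule; the last vowel is.
"ninimoh" has last vowel 'o'. The stems whose last vowel is 'o' (kefettof → kefettfus, nekapof → nekapfus, bedmevoh → bedmevhus) delete the last vowel and add -us.
The other patterns: stems whose last vowel is 'a' change the last vowel to 'u'; stems whose last vowel is 'e' add -im; stems whose last vowel is 'i' or 'u' repeat the first consonant+vowel as a prefix.
So ninimoh → ninimhus.

ninimhus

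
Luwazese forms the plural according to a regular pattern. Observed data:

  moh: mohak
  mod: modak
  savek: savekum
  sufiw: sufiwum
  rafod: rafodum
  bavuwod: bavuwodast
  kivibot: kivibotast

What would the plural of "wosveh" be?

wosvehum

mod and rafod both end in -d yet inflect differently (modak, rafodum), so the final letter is not what conditions the rule; the number of vowels is.
"wosveh" has 2 vowels. The stems with 2 vowels (savek → savekum, sufiw → sufiwum, rafod → rafodum) add -um.
The other patterns: stems with 1 vowel add -ak; stems with 3 vowels add -ast.
So wosveh → wosvehum.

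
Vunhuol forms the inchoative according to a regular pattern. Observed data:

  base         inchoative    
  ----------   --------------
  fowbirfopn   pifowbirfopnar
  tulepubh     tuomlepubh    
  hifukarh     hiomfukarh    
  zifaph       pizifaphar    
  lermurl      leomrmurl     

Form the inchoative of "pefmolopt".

pipefmoloptar

zifaph and tulepubh both end in -h yet inflect differently (pizifaphar, tuomlepubh), so the final letter is not what conditions the rule; the second-to-last letter is.
"pefmolopt" has second-to-last letter 'p'. The stems whose second-to-last letter is 'p' (zifaph → pizifaphar, fowbirfopn → pifowbirfopnar) add pi- … -ar around the stem.
So pefmolopt → pipefmoloptar.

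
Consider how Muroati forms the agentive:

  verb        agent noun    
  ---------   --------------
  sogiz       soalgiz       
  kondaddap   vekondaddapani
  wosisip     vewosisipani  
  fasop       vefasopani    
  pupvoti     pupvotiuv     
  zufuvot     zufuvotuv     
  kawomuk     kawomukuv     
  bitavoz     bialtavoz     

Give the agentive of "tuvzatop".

sogiz and wosisip both have last vowel 'i' yet inflect differently (soalgiz, vewosisipani), so the last vowel is not what conditions the rule; the final letter is.
"tuvzatop" ends in -p. The stems ending in -p (kondaddap → vekondaddapani, wosisip → vewosisipani, fasop → vefasopani) add ve- … -ani around the stem.
The other patterns: stems ending in -z insert -al- after the first vowel; stems ending in -i, -k or -t add -uv.
So tuvzatop → vetuvzatopani.

vetuvzatopani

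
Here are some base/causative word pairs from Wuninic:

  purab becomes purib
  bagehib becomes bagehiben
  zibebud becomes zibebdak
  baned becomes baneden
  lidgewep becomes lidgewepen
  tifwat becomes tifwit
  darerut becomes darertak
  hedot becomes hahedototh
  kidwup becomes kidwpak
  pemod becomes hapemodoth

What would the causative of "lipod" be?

halipodoth

"lipod" has last vowel 'o'. The stems whose last vowel is 'o' (hedot → hahedototh, pemod → hapemodoth) add ha- … -oth around the stem.
So lipod → halipodoth.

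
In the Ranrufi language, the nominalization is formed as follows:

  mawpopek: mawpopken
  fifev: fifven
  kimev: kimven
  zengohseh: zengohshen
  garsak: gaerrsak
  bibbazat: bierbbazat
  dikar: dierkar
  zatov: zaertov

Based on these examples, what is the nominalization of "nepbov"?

mawpopek and garsak both end in -k yet inflect differently (mawpopken, gaerrsak), so the final letter is not what conditions the rule; the last vowel is.
"nepbov" has last vowel 'o'. The one such stem in the data (zatov → zaertov) inserts -er- after the first vowel (as do garsak, bibbazat), so the same rule applies.
So nepbov → neerpbov.

neerpbov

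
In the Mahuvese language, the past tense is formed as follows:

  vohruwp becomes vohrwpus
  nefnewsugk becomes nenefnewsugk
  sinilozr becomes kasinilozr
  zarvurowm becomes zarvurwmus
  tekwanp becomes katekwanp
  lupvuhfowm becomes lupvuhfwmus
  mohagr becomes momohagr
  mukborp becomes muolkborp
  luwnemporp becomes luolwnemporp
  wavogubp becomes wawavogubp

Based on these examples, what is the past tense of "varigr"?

"varigr" has second-to-last letter 'g'. The stems whose second-to-last letter is 'g' (mohagr → momohagr, nefnewsugk → nenefnewsugk) repeat the first consonant+vowel as a prefix.
The other patterns: stems whose second-to-last letter is 'n' or 'z' add the prefix ka-; stems whose second-to-last letter is 'r' insert -ol- after the first vowel; stems whose second-to-last letter is 'w' delete the last vowel and add -us.
So varigr → vavarigr.

vavarigr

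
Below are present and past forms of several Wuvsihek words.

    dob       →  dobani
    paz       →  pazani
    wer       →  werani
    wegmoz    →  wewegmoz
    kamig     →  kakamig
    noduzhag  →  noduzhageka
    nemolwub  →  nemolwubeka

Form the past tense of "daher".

dadaher

paz and wegmoz both end in -z yet inflect differently (pazani, wewegmoz), so the final letter is not what conditions the rule; the number of vowels is.
"daher" has 2 vowels. The stems with 2 vowels (wegmoz → wewegmoz, kamig → kakamig) repeat the first consonant+vowel as a prefix.
So daher → dadaher.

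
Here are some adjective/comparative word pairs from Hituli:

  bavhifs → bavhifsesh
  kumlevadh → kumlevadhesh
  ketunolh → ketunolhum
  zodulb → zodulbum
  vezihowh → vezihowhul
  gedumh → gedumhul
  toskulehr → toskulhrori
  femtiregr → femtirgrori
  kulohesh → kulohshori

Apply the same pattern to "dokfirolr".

dokfirolrum

kumlevadh and ketunolh both end in -h yet inflect differently (kumlevadhesh, ketunolhum), so the final letter is not what conditions the rule; the second-to-last letter is.
"dokfirolr" has second-to-last letter 'l'. The stems whose second-to-last letter is 'l' (ketunolh → ketunolhum, zodulb → zodulbum) add -um.
So dokfirolr → dokfirolrum.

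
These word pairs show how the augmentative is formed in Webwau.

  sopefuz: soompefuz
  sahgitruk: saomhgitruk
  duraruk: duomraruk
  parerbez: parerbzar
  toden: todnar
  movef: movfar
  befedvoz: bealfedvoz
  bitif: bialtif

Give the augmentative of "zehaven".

sopefuz and parerbez both end in -z yet inflect differently (soompefuz, parerbzar), so the final letter is not what conditions the rule; the last vowel is.
"zehaven" has last vowel 'e'. The stems whose last vowel is 'e' (parerbez → parerbzar, toden → todnar, movef → movfar) delete the last vowel and add -ar.
The other patterns: stems whose last vowel is 'u' insert -om- after the first vowel; stems whose last vowel is 'i' or 'o' insert -al- after the first vowel.
So zehaven → zehavnar.

zehavnar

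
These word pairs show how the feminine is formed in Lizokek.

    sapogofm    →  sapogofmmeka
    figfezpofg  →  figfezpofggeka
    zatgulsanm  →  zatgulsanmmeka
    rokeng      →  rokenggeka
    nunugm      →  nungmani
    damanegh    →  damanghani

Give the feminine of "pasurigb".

nunugm and zatgulsanm both end in -m yet inflect differently (nungmani, zatgulsanmmeka), so the final letter is not what conditions the rule; the second-to-last letter is.
"pasurigb" has second-to-last letter 'g'. The stems whose second-to-last letter is 'g' (nunugm → nungmani, damanegh → damanghani) delete the last vowel and add -ani.
The other pattern: stems whose second-to-last letter is 'f' or 'n' double the final consonant and add -eka.
So pasurigb → pasurgbani.

pasurgbani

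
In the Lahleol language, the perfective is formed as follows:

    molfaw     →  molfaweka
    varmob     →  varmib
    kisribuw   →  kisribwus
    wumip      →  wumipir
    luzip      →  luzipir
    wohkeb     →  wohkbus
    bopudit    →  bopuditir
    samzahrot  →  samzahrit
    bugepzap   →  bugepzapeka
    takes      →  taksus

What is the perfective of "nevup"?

nevpus

"nevup" has last vowel 'u'. The one such stem in the data (kisribuw → kisribwus) deletes the last vowel and adds -us (as do wohkeb, takes), so the same rule applies.
So nevup → nevpus.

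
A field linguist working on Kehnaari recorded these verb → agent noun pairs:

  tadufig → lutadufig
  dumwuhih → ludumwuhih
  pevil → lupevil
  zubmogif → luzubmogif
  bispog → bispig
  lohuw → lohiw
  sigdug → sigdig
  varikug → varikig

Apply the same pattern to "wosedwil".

luwosedwil

tadufig and bispog both end in -g yet inflect differently (lutadufig, bispig), so the final letter is not what conditions the rule; the last vowel is.
"wosedwil" has last vowel 'i'. The stems whose last vowel is 'i' (tadufig → lutadufig, dumwuhih → ludumwuhih, pevil → lupevil) add the prefix lu-.
The other pattern: stems whose last vowel is 'o' or 'u' change the last vowel to 'i'.
So wosedwil → luwosedwil.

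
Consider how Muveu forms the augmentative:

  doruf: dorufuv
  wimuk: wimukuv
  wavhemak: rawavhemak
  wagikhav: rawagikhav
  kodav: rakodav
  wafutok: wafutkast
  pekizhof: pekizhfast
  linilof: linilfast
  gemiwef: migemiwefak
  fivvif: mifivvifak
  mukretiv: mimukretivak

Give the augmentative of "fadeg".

mifadegak

wimuk and wavhemak both end in -k yet inflect differently (wimukuv, rawavhemak), so the final letter is not what conditions the rule; the last vowel is.
"fadeg" has last vowel 'e'. The one such stem in the data (gemiwef → migemiwefak) adds mi- … -ak around the stem, so the same rule applies.
So fadeg → mifadegak.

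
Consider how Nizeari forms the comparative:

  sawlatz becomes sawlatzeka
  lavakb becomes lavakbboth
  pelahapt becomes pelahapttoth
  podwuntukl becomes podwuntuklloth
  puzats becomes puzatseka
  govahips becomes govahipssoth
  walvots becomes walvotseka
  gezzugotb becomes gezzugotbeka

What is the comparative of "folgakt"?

walvots and govahips both end in -s yet inflect differently (walvotseka, govahipssoth), so the final letter is not what conditions the rule; the second-to-last letter is.
"folgakt" has second-to-last letter 'k'. The stems whose second-to-last letter is 'k' (podwuntukl → podwuntuklloth, lavakb → lavakbboth) double the final consonant and add -oth.
So folgakt → folgakttoth.

folgakttoth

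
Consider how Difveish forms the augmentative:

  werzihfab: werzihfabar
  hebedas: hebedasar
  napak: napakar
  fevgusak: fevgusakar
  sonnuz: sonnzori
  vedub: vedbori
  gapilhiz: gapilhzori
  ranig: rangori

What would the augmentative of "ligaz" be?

ligazar

"ligaz" has last vowel 'a'. The stems whose last vowel is 'a' (werzihfab → werzihfabar, hebedas → hebedasar, napak → napakar) add -ar.
The other pattern: stems whose last vowel is 'i' or 'u' delete the last vowel and add -ori.
So ligaz → ligazar.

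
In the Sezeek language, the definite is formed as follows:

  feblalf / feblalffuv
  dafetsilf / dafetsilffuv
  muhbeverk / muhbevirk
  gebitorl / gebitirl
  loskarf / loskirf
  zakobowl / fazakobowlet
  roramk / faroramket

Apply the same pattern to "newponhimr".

feblalf and loskarf both end in -f yet inflect differently (feblalffuv, loskirf), so the final letter is not what conditions the rule; the second-to-last letter is.
"newponhimr" has second-to-last letter 'm'. The one such stem in the data (roramk → faroramket) adds fa- … -et around the stem, so the same rule applies.
The other patterns: stems whose second-to-last letter is 'l' double the final consonant and add -uv; stems whose second-to-last letter is 'r' change the last vowel to 'i'.
So newponhimr → fanewponhimret.

fanewponhimret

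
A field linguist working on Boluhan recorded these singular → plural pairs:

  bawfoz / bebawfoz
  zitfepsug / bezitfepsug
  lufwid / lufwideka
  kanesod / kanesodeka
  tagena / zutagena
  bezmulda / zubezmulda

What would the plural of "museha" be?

zumuseha

kanesod and bawfoz both have last vowel 'o' yet inflect differently (kanesodeka, bebawfoz), so the last vowel is not what conditions the rule; the final letter is.
"museha" ends in -a. The stems ending in -a (bezmulda → zubezmulda, tagena → zutagena) add the prefix zu-.
The other patterns: stems ending in -d add -eka; stems ending in -g or -z add the prefix be-.
So museha → zumuseha.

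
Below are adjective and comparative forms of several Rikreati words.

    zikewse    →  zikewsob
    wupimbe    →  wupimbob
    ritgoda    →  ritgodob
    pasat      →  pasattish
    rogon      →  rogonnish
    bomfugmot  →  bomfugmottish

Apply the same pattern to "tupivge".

ritgoda and pasat both have last vowel 'a' yet inflect differently (ritgodob, pasattish), so the last vowel is not what conditions the rule; whether the stem ends in a vowel or a consonant is.
"tupivge" ends in a vowel. The stems ending in a vowel (zikewse → zikewsob, wupimbe → wupimbob, ritgoda → ritgodob) drop the final letter and add -ob.
So tupivge → tupivgob.

tupivgob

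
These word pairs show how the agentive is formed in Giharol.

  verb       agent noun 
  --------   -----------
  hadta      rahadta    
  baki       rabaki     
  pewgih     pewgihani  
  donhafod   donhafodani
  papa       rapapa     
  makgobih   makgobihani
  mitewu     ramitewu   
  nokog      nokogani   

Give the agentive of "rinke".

"rinke" ends in a vowel. The stems ending in a vowel (mitewu → ramitewu, papa → rapapa, hadta → rahadta) add the prefix ra-.
The other pattern: stems ending in a consonant add -ani.
So rinke → rarinke.

rarinke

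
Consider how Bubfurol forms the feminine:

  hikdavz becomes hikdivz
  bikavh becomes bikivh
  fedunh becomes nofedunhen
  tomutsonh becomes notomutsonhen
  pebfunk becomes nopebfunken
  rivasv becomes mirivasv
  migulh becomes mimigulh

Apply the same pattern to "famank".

"famank" has second-to-last letter 'n'. The stems whose second-to-last letter is 'n' (fedunh → nofedunhen, tomutsonh → notomutsonhen, pebfunk → nopebfunken) add no- … -en around the stem.
The other patterns: stems whose second-to-last letter is 'v' change the last vowel to 'i'; stems whose second-to-last letter is 'l' or 's' add the prefix mi-.
So famank → nofamanken.

nofamanken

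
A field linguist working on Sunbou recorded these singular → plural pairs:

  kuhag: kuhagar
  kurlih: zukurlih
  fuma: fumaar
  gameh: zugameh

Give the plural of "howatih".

zuhowatih

kurlih and kuhag both begin with k- yet inflect differently (zukurlih, kuhagar), so the first letter is not what conditions the rule; the final letter is.
"howatih" ends in -h. The stems ending in -h (gameh → zugameh, kurlih → zukurlih) add the prefix zu-.
The other pattern: stems ending in -a or -g add -ar.
So howatih → zuhowatih.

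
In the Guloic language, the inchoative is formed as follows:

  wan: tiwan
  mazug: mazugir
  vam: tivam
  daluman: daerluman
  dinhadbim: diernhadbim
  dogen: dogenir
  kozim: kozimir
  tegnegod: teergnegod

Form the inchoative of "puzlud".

vam and kozim both end in -m yet inflect differently (tivam, kozimir), so the final letter is not what conditions the rule; the number of vowels is.
"puzlud" has 2 vowels. The stems with 2 vowels (kozim → kozimir, mazug → mazugir, dogen → dogenir) add -ir.
So puzlud → puzludir.

puzludir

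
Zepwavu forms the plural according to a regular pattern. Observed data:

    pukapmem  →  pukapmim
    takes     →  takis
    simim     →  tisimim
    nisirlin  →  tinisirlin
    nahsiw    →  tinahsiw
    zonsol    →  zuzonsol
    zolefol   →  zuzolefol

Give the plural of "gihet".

pukapmem and simim both end in -m yet inflect differently (pukapmim, tisimim), so the final letter is not what conditions the rule; the last vowel is.
"gihet" has last vowel 'e'. The stems whose last vowel is 'e' (pukapmem → pukapmim, takes → takis) change the last vowel to 'i'.
The other patterns: stems whose last vowel is 'i' add the prefix ti-; stems whose last vowel is 'o' add the prefix zu-.
So gihet → gihit.

gihit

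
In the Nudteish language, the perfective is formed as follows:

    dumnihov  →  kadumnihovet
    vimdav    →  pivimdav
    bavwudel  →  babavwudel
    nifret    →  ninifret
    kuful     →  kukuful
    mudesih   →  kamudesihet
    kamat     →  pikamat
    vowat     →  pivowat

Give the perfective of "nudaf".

pinudaf

nifret and vowat both end in -t yet inflect differently (ninifret, pivowat), so the final letter is not what conditions the rule; the last vowel is.
"nudaf" has last vowel 'a'. The stems whose last vowel is 'a' (vowat → pivowat, vimdav → pivimdav, kamat → pikamat) add the prefix pi-.
The other patterns: stems whose last vowel is 'e' or 'u' repeat the first consonant+vowel as a prefix; stems whose last vowel is 'i' or 'o' add ka- … -et around the stem.
So nudaf → pinudaf.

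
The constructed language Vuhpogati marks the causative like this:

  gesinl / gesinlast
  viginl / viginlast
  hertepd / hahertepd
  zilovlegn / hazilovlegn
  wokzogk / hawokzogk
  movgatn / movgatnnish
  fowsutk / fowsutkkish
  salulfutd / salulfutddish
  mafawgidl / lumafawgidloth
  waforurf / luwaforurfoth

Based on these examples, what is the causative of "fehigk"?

hafehigk

zilovlegn and movgatn both end in -n yet inflect differently (hazilovlegn, movgatnnish), so the final letter is not what conditions the rule; the second-to-last letter is.
"fehigk" has second-to-last letter 'g'. The stems whose second-to-last letter is 'g' (zilovlegn → hazilovlegn, wokzogk → hawokzogk) add the prefix ha-.
The other patterns: stems whose second-to-last letter is 'n' add -ast; stems whose second-to-last letter is 't' double the final consonant and add -ish; stems whose second-to-last letter is 'd' or 'r' add lu- … -oth around the stem.
So fehigk → hafehigk.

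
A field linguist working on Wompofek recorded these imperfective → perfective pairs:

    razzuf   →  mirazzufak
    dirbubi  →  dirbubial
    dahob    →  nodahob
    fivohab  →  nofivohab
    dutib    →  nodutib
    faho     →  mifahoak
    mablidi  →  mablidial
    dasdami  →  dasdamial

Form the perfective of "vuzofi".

dutib and dirbubi both have last vowel 'i' yet inflect differently (nodutib, dirbubial), so the last vowel is not what conditions the rule; the final letter is.
"vuzofi" ends in -i. The stems ending in -i (dirbubi → dirbubial, mablidi → mablidial, dasdami → dasdamial) add -al.
The other patterns: stems ending in -b add the prefix no-; stems ending in -f or -o add mi- … -ak around the stem.
So vuzofi → vuzofial.

vuzofial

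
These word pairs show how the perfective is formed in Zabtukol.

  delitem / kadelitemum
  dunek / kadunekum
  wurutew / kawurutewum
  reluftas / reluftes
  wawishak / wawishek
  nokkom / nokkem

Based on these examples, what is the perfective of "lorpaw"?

lorpew

dunek and wawishak both end in -k yet inflect differently (kadunekum, wawishek), so the final letter is not what conditions the rule; the last vowel is.
"lorpaw" has last vowel 'a'. The stems whose last vowel is 'a' (reluftas → reluftes, wawishak → wawishek) change the last vowel to 'e'.
The other pattern: stems whose last vowel is 'e' add ka- … -um around the stem.
So lorpaw → lorpew.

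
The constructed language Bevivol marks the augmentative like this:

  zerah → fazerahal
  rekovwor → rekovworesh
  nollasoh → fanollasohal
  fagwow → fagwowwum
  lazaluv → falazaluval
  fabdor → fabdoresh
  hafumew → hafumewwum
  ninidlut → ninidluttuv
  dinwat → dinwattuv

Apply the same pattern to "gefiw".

fabdor and fagwow both have last vowel 'o' yet inflect differently (fabdoresh, fagwowwum), so the last vowel is not what conditions the rule; the final letter is.
"gefiw" ends in -w. The stems ending in -w (hafumew → hafumewwum, fagwow → fagwowwum) double the final consonant and add -um.
The other patterns: stems ending in -r add -esh; stems ending in -t double the final consonant and add -uv; stems ending in -h or -v add fa- … -al around the stem.
So gefiw → gefiwwum.

gefiwwum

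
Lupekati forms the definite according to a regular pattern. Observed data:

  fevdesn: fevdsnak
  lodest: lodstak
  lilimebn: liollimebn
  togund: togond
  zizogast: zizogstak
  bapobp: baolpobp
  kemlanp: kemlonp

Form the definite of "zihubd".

"zihubd" has second-to-last letter 'b'. The stems whose second-to-last letter is 'b' (lilimebn → liollimebn, bapobp → baolpobp) insert -ol- after the first vowel.
So zihubd → ziolhubd.

ziolhubd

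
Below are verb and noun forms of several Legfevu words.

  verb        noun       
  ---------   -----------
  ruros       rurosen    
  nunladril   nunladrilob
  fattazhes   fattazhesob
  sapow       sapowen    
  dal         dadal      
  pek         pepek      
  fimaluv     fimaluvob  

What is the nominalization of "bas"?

babas

ruros and fattazhes both end in -s yet inflect differently (rurosen, fattazhesob), so the final letter is not what conditions the rule; the number of vowels is.
"bas" has 1 vowel. The stems with 1 vowel (dal → dadal, pek → pepek) repeat the first consonant+vowel as a prefix.
So bas → babas.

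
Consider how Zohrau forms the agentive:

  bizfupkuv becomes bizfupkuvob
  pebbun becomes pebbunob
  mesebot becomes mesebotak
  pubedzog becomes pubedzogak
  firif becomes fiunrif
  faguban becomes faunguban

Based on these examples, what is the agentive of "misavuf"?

pebbun and faguban both end in -n yet inflect differently (pebbunob, faunguban), so the final letter is not what conditions the rule; the last vowel is.
"misavuf" has last vowel 'u'. The stems whose last vowel is 'u' (bizfupkuv → bizfupkuvob, pebbun → pebbunob) add -ob.
The other patterns: stems whose last vowel is 'o' add -ak; stems whose last vowel is 'a' or 'i' insert -un- after the first vowel.
So misavuf → misavufob.

misavufob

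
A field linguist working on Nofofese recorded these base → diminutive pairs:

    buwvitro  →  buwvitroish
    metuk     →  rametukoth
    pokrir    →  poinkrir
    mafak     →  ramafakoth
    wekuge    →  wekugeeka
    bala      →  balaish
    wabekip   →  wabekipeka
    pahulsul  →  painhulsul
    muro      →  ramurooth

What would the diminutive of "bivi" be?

buwvitro and muro both end in -o yet inflect differently (buwvitroish, ramurooth), so the final letter is not what conditions the rule; the first letter is.
"bivi" begins with b-. The stems beginning with b- (bala → balaish, buwvitro → buwvitroish) add -ish.
The other patterns: stems beginning with w- add -eka; stems beginning with m- add ra- … -oth around the stem; stems beginning with p- insert -in- after the first vowel.
So bivi → biviish.

biviish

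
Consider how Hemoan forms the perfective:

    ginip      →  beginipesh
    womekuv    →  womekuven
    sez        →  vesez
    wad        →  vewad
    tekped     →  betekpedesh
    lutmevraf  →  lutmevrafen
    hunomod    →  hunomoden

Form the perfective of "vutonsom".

wad and tekped both end in -d yet inflect differently (vewad, betekpedesh), so the final letter is not what conditions the rule; the number of vowels is.
"vutonsom" has 3 vowels. The stems with 3 vowels (lutmevraf → lutmevrafen, hunomod → hunomoden, womekuv → womekuven) add -en.
So vutonsom → vutonsomen.

vutonsomen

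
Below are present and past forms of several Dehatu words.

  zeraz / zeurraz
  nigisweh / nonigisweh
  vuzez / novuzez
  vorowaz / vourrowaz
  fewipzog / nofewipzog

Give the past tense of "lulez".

nolulez

"lulez" has last vowel 'e'. The stems whose last vowel is 'e' (nigisweh → nonigisweh, vuzez → novuzez) add the prefix no-.
So lulez → nolulez.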